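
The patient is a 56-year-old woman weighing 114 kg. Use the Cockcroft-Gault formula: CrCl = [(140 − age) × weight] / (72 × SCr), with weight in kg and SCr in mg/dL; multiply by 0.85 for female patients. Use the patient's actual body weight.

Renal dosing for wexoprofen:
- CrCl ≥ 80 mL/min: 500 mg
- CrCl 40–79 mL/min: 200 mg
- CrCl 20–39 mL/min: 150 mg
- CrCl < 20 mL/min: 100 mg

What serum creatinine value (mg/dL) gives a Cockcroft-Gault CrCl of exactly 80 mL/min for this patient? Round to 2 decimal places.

Standard dose requires CrCl ≥ 80 mL/min.
Set (140 − 56) × 114 × 0.85 / (72 × SCr) = 80
SCr = (140 − 56) × 114 × 0.85 / (72 × 80) = 1.413 mg/dL

1.41 mg/dL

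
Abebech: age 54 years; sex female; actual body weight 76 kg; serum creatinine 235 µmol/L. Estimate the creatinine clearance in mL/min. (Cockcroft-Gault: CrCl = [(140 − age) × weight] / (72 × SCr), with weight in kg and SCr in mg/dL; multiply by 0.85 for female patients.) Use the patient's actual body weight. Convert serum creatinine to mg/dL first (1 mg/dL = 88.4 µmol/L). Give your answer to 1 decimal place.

29.0 mL/min

SCr = 235 / 88.4 = 2.658 mg/dL
CrCl = (140 − 54) × 76 / (72 × 2.658) × 0.85 = 6536.0 / 191.38 × 0.85 ≈ 29.0 mL/min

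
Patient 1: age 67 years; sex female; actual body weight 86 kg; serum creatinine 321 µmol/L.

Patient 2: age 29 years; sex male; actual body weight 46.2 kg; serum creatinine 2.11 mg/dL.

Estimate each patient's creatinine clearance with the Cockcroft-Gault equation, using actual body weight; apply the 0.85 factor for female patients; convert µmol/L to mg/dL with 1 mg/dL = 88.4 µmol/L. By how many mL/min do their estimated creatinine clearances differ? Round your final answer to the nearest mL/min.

Patient 1: SCr = 321 / 88.4 = 3.631 mg/dL
Patient 1: CrCl = (140 − 67) × 86 / (72 × 3.631) × 0.85 = 6278.0 / 261.43 × 0.85 ≈ 20.4 mL/min
Patient 2: CrCl = (140 − 29) × 46.2 / (72 × 2.11) = 5128.2 / 151.92 ≈ 33.8 mL/min
|20.4 − 33.8| = 13.4 mL/min

13 mL/min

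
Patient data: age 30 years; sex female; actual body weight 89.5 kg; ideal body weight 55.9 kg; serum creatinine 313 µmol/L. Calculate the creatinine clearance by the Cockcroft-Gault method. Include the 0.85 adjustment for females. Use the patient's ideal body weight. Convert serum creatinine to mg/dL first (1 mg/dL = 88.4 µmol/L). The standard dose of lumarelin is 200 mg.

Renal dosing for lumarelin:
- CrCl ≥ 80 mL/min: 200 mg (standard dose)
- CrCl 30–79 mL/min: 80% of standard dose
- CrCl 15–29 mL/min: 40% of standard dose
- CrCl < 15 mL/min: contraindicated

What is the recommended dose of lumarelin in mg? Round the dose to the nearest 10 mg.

80 mg

SCr = 313 / 88.4 = 3.541 mg/dL
CrCl = (140 − 30) × 55.9 / (72 × 3.541) × 0.85 = 6149.0 / 254.95 × 0.85 ≈ 20.5 mL/min
CrCl ≈ 21 mL/min → bracket 15–29 mL/min.
40% of 200 mg = 80 mg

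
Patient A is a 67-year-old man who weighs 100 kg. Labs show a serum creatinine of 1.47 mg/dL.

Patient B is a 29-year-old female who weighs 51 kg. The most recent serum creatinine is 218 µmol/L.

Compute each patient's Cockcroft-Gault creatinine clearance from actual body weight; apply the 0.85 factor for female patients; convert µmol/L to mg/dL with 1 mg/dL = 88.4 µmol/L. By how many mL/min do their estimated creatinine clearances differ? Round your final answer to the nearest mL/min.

42 mL/min

Patient A: CrCl = (140 − 67) × 100 / (72 × 1.47) = 7300.0 / 105.84 ≈ 69.0 mL/min
Patient B: SCr = 218 / 88.4 = 2.466 mg/dL
Patient B: CrCl = (140 − 29) × 51 / (72 × 2.466) × 0.85 = 5661.0 / 177.55 × 0.85 ≈ 27.1 mL/min
|69.0 − 27.1| = 41.9 mL/min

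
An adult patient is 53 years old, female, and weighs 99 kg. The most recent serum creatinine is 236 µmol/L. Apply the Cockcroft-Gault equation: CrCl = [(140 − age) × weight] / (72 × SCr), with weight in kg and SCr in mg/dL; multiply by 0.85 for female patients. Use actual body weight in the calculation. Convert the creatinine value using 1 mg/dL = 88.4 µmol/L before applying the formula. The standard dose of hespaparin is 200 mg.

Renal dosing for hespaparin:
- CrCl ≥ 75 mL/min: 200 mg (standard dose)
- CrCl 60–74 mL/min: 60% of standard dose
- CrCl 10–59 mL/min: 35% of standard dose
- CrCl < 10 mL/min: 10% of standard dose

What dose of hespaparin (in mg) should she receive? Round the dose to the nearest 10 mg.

SCr = 236 / 88.4 = 2.67 mg/dL
CrCl = (140 − 53) × 99 / (72 × 2.67) × 0.85 = 8613.0 / 192.24 × 0.85 ≈ 38.1 mL/min
CrCl ≈ 38 mL/min → bracket 10–59 mL/min.
35% of 200 mg = 70 mg

70 mg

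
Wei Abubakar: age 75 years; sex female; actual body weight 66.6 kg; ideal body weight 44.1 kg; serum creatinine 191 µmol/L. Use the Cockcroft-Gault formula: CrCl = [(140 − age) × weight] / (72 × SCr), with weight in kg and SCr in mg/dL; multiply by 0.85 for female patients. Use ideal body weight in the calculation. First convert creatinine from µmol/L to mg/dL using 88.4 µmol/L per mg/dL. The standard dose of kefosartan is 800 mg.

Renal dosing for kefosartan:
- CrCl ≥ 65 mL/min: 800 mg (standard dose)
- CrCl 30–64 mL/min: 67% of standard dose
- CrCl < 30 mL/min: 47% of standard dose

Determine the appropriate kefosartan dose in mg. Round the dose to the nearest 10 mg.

SCr = 191 / 88.4 = 2.161 mg/dL
CrCl = (140 − 75) × 44.1 / (72 × 2.161) × 0.85 = 2866.5 / 155.59 × 0.85 ≈ 15.7 mL/min
CrCl ≈ 16 mL/min → bracket < 30 mL/min.
47% of 800 mg = 376 mg → 380 mg

380 mg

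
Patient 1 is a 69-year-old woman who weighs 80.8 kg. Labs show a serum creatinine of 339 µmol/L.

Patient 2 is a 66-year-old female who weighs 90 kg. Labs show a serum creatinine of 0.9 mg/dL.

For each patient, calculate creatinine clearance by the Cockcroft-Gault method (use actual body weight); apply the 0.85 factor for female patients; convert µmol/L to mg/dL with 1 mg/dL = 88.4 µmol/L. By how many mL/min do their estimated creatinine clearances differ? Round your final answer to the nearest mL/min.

Patient 1: SCr = 339 / 88.4 = 3.835 mg/dL
Patient 1: CrCl = (140 − 69) × 80.8 / (72 × 3.835) × 0.85 = 5736.8 / 276.12 × 0.85 ≈ 17.7 mL/min
Patient 2: CrCl = (140 − 66) × 90 / (72 × 0.9) × 0.85 = 6660.0 / 64.80 × 0.85 ≈ 87.4 mL/min
|17.7 − 87.4| = 69.7 mL/min

70 mL/min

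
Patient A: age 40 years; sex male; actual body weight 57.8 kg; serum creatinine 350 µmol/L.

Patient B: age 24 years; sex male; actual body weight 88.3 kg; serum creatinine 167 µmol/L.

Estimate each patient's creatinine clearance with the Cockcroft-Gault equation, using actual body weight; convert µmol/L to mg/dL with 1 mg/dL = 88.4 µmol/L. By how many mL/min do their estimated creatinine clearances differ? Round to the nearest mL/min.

Patient A: SCr = 350 / 88.4 = 3.959 mg/dL
Patient A: CrCl = (140 − 40) × 57.8 / (72 × 3.959) = 5780.0 / 285.05 ≈ 20.3 mL/min
Patient B: SCr = 167 / 88.4 = 1.889 mg/dL
Patient B: CrCl = (140 − 24) × 88.3 / (72 × 1.889) = 10242.8 / 136.01 ≈ 75.3 mL/min
|20.3 − 75.3| = 55.0 mL/min

55 mL/min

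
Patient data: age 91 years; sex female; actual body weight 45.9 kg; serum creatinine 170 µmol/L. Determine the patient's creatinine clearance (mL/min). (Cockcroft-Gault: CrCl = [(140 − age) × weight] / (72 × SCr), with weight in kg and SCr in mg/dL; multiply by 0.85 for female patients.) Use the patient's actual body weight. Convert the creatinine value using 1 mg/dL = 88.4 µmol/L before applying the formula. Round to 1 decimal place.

13.8 mL/min

SCr = 170 / 88.4 = 1.923 mg/dL
CrCl = (140 − 91) × 45.9 / (72 × 1.923) × 0.85 = 2249.1 / 138.46 × 0.85 ≈ 13.8 mL/min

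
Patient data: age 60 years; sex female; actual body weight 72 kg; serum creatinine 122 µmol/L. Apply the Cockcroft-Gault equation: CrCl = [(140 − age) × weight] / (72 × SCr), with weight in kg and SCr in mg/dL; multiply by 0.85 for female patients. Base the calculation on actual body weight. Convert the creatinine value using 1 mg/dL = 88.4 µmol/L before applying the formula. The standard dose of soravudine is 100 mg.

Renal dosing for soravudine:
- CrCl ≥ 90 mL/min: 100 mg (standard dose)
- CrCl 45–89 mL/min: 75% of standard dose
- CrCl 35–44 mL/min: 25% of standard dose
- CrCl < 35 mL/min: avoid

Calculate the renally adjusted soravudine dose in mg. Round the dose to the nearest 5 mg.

SCr = 122 / 88.4 = 1.38 mg/dL
CrCl = (140 − 60) × 72 / (72 × 1.38) × 0.85 = 5760.0 / 99.36 × 0.85 ≈ 49.3 mL/min
CrCl ≈ 49 mL/min → bracket 45–89 mL/min.
75% of 100 mg = 75 mg

75 mg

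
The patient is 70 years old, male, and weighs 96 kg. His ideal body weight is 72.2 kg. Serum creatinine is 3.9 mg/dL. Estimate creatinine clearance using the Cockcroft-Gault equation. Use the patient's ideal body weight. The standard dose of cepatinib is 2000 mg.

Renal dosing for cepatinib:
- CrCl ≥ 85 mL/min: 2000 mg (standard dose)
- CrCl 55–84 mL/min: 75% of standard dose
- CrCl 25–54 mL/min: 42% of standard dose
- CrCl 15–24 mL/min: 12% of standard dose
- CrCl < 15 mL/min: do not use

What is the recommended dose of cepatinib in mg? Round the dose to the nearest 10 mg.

CrCl = (140 − 70) × 72.2 / (72 × 3.9) = 5054.0 / 280.80 ≈ 18.0 mL/min
CrCl ≈ 18 mL/min → bracket 15–24 mL/min.
12% of 2000 mg = 240 mg

240 mg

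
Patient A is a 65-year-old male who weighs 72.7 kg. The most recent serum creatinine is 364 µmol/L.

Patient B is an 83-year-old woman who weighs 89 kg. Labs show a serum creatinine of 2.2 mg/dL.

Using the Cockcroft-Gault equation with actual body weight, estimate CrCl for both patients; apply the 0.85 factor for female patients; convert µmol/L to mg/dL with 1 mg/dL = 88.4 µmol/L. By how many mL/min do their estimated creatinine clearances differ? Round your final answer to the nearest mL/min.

Patient A: SCr = 364 / 88.4 = 4.118 mg/dL
Patient A: CrCl = (140 − 65) × 72.7 / (72 × 4.118) = 5452.5 / 296.50 ≈ 18.4 mL/min
Patient B: CrCl = (140 − 83) × 89 / (72 × 2.2) × 0.85 = 5073.0 / 158.40 × 0.85 ≈ 27.2 mL/min
|18.4 − 27.2| = 8.8 mL/min

9 mL/min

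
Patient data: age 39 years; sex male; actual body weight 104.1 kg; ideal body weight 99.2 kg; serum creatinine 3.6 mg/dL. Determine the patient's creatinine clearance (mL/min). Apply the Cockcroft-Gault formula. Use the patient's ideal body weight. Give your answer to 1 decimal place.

CrCl = (140 − 39) × 99.2 / (72 × 3.6) = 10019.2 / 259.20 ≈ 38.7 mL/min

38.7 mL/min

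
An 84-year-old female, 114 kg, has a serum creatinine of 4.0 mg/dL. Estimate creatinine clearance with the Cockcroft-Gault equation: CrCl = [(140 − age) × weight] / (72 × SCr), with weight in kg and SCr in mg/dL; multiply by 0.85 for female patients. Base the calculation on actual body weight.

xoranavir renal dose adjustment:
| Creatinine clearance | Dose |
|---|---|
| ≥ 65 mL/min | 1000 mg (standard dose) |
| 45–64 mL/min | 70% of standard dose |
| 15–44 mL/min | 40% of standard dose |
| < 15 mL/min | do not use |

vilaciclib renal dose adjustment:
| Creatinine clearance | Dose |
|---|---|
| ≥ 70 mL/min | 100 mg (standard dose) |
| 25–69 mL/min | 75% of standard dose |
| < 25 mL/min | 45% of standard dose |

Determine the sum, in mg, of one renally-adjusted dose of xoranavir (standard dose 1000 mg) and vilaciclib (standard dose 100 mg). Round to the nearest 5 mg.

CrCl = (140 − 84) × 114 / (72 × 4) × 0.85 = 6384.0 / 288.00 × 0.85 ≈ 18.8 mL/min
CrCl ≈ 19 mL/min.
xoranavir: 15–44 mL/min → 40% of 1000 mg = 400 mg.
vilaciclib: < 25 mL/min → 45% of 100 mg = 45 mg.
Total = 400 + 45 = 445 mg.

445 mg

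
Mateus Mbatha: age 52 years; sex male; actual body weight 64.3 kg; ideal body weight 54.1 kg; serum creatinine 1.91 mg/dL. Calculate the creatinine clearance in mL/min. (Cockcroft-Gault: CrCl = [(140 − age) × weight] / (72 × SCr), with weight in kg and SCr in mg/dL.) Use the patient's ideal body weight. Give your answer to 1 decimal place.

CrCl = (140 − 52) × 54.1 / (72 × 1.91) = 4760.8 / 137.52 ≈ 34.6 mL/min

34.6 mL/min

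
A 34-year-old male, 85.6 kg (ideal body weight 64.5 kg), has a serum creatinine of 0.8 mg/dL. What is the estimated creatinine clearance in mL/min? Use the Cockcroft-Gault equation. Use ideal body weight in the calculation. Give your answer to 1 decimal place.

118.7 mL/min

CrCl = (140 − 34) × 64.5 / (72 × 0.8) = 6837.0 / 57.60 ≈ 118.7 mL/min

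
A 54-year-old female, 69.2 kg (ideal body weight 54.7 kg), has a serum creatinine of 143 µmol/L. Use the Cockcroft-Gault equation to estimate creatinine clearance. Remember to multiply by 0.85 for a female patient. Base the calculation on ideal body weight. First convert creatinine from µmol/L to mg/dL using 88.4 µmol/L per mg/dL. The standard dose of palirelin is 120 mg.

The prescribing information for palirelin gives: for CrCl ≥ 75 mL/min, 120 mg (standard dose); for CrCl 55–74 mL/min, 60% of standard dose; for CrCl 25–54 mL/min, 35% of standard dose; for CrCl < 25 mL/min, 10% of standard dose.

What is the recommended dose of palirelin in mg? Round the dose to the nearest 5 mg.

40 mg

SCr = 143 / 88.4 = 1.618 mg/dL
CrCl = (140 − 54) × 54.7 / (72 × 1.618) × 0.85 = 4704.2 / 116.50 × 0.85 ≈ 34.3 mL/min
CrCl ≈ 34 mL/min → bracket 25–54 mL/min.
35% of 120 mg = 42 mg → 40 mg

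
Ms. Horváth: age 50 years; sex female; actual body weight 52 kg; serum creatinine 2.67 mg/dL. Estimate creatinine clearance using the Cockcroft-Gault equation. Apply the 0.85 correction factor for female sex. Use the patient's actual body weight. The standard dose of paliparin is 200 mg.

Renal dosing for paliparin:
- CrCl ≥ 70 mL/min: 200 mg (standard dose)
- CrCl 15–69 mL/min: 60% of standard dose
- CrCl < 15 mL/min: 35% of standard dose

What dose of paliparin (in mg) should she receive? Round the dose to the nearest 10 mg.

120 mg

CrCl = (140 − 50) × 52 / (72 × 2.67) × 0.85 = 4680.0 / 192.24 × 0.85 ≈ 20.7 mL/min
CrCl ≈ 21 mL/min → bracket 15–69 mL/min.
60% of 200 mg = 120 mg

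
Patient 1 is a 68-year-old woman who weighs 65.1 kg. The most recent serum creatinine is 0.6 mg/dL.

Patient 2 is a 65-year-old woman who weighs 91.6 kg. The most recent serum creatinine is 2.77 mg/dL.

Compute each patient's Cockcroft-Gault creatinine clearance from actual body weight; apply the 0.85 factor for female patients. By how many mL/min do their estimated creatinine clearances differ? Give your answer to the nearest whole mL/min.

63 mL/min

Patient 1: CrCl = (140 − 68) × 65.1 / (72 × 0.6) × 0.85 = 4687.2 / 43.20 × 0.85 ≈ 92.2 mL/min
Patient 2: CrCl = (140 − 65) × 91.6 / (72 × 2.77) × 0.85 = 6870.0 / 199.44 × 0.85 ≈ 29.3 mL/min
|92.2 − 29.3| = 62.9 mL/min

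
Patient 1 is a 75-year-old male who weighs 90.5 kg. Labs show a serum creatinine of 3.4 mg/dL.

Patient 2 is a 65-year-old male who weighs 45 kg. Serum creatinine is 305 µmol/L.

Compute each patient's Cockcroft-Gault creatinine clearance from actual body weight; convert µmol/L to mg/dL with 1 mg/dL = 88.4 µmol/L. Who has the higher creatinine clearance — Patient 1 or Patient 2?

Patient 1

Patient 1: CrCl = (140 − 75) × 90.5 / (72 × 3.4) = 5882.5 / 244.80 ≈ 24.0 mL/min
Patient 2: SCr = 305 / 88.4 = 3.45 mg/dL
Patient 2: CrCl = (140 − 65) × 45 / (72 × 3.45) = 3375.0 / 248.40 ≈ 13.6 mL/min
24.0 vs 13.6 mL/min → Patient 1 is higher.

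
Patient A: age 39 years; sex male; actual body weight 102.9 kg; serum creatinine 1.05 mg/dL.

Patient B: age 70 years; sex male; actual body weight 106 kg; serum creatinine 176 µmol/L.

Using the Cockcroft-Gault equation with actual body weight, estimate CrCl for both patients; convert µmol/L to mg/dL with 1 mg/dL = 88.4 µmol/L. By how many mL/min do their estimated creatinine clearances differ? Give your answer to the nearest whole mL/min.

Patient A: CrCl = (140 − 39) × 102.9 / (72 × 1.05) = 10392.9 / 75.60 ≈ 137.5 mL/min
Patient B: SCr = 176 / 88.4 = 1.991 mg/dL
Patient B: CrCl = (140 − 70) × 106 / (72 × 1.991) = 7420.0 / 143.35 ≈ 51.8 mL/min
|137.5 − 51.8| = 85.7 mL/min

86 mL/min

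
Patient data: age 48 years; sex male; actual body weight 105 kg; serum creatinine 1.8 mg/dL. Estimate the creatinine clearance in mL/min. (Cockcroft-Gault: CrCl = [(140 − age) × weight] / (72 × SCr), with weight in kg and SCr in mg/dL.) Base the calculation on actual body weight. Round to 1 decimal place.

74.5 mL/min

CrCl = (140 − 48) × 105 / (72 × 1.8) = 9660.0 / 129.60 ≈ 74.5 mL/min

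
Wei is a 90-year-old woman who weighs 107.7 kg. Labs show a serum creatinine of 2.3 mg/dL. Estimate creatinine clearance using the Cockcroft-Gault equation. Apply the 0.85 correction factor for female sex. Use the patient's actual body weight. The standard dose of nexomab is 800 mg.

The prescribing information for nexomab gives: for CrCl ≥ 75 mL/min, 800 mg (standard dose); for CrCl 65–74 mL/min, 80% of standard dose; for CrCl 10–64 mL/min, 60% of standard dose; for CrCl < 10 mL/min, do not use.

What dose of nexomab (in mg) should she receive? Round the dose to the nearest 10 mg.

480 mg

CrCl = (140 − 90) × 107.7 / (72 × 2.3) × 0.85 = 5385.0 / 165.60 × 0.85 ≈ 27.6 mL/min
CrCl ≈ 28 mL/min → bracket 10–64 mL/min.
60% of 800 mg = 480 mg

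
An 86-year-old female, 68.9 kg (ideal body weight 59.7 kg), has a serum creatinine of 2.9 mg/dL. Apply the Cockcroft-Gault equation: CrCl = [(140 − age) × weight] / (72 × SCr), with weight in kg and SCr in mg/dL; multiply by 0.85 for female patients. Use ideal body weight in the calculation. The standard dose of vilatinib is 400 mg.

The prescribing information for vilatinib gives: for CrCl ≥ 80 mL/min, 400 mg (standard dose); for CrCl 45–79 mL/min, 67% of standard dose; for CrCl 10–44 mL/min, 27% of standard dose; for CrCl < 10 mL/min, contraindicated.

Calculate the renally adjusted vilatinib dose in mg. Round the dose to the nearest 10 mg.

110 mg

CrCl = (140 − 86) × 59.7 / (72 × 2.9) × 0.85 = 3223.8 / 208.80 × 0.85 ≈ 13.1 mL/min
CrCl ≈ 13 mL/min → bracket 10–44 mL/min.
27% of 400 mg = 108 mg → 110 mg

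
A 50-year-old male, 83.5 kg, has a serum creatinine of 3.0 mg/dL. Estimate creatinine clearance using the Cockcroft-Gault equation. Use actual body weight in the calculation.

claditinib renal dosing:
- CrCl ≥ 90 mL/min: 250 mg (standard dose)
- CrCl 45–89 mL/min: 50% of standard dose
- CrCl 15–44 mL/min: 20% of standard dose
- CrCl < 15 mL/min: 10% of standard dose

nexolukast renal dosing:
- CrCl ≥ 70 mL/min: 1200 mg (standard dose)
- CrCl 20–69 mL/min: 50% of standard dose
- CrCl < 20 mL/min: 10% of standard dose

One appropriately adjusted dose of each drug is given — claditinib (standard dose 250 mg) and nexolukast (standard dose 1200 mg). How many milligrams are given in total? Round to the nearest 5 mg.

650 mg

CrCl = (140 − 50) × 83.5 / (72 × 3) = 7515.0 / 216.00 ≈ 34.8 mL/min
CrCl ≈ 35 mL/min.
claditinib: 15–44 mL/min → 20% of 250 mg = 50 mg.
nexolukast: 20–69 mL/min → 50% of 1200 mg = 600 mg.
Total = 50 + 600 = 650 mg.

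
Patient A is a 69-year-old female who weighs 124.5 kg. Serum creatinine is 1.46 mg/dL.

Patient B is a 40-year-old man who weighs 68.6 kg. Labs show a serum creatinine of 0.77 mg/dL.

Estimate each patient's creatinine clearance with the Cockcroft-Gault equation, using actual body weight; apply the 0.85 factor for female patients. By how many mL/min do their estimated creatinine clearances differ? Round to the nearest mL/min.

52 mL/min

Patient A: CrCl = (140 − 69) × 124.5 / (72 × 1.46) × 0.85 = 8839.5 / 105.12 × 0.85 ≈ 71.5 mL/min
Patient B: CrCl = (140 − 40) × 68.6 / (72 × 0.77) = 6860.0 / 55.44 ≈ 123.7 mL/min
|71.5 − 123.7| = 52.2 mL/min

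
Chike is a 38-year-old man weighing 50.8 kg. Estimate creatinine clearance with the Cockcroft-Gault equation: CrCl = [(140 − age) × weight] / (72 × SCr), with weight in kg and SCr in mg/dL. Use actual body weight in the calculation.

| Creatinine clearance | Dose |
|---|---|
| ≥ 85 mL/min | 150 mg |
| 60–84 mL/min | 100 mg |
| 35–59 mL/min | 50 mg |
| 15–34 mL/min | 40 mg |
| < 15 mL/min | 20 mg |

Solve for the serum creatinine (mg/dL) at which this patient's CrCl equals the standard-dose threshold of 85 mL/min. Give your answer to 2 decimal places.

0.85 mg/dL

Standard dose requires CrCl ≥ 85 mL/min.
Set (140 − 38) × 50.8 / (72 × SCr) = 85
SCr = (140 − 38) × 50.8 / (72 × 85) = 0.847 mg/dL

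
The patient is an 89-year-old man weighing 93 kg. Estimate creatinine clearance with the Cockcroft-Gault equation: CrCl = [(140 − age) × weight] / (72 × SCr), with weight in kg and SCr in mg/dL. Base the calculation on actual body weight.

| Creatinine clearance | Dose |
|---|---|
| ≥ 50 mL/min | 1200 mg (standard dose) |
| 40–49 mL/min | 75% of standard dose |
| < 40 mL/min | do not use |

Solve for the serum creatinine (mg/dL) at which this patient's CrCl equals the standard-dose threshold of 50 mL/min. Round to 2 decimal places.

Standard dose requires CrCl ≥ 50 mL/min.
Set (140 − 89) × 93 / (72 × SCr) = 50
SCr = (140 − 89) × 93 / (72 × 50) = 1.317 mg/dL

1.32 mg/dL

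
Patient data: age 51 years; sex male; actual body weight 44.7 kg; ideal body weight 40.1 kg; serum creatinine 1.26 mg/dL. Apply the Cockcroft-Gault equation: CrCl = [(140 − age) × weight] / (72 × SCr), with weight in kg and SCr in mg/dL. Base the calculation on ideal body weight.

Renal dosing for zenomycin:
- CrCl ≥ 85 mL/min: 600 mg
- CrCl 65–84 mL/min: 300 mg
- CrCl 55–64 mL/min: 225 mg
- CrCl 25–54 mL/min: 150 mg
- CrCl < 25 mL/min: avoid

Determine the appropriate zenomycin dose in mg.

CrCl = (140 − 51) × 40.1 / (72 × 1.26) = 3568.9 / 90.72 ≈ 39.3 mL/min
CrCl ≈ 39 mL/min → bracket 25–54 mL/min.
Dose for this bracket: 150 mg.

150 mg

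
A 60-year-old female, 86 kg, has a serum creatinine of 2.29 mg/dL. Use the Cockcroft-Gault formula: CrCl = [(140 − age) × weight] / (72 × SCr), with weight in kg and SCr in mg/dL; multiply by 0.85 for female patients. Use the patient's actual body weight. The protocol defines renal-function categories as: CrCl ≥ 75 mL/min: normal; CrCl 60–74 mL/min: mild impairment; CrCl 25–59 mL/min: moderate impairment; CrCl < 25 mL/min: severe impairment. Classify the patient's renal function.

CrCl = (140 − 60) × 86 / (72 × 2.29) × 0.85 = 6880.0 / 164.88 × 0.85 ≈ 35.5 mL/min
35 mL/min falls in the 'moderate impairment' range.

moderate impairment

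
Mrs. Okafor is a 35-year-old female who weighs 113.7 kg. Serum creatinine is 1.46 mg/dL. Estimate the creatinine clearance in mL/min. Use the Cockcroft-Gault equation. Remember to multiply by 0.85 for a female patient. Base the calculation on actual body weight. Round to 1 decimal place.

CrCl = (140 − 35) × 113.7 / (72 × 1.46) × 0.85 = 11938.5 / 105.12 × 0.85 ≈ 96.5 mL/min

96.5 mL/min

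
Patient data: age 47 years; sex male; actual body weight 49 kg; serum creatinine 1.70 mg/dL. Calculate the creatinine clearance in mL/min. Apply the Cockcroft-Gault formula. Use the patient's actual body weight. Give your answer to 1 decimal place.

37.2 mL/min

CrCl = (140 − 47) × 49 / (72 × 1.7) = 4557.0 / 122.40 ≈ 37.2 mL/min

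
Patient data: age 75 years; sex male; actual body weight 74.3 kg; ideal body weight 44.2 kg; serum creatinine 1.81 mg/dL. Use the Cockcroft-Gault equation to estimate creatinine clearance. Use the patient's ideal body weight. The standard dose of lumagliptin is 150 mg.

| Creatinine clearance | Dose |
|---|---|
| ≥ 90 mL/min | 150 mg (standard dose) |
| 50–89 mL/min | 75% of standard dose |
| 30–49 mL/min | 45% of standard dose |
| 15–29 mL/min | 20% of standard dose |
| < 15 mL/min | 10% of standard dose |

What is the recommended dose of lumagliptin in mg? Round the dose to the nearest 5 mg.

CrCl = (140 − 75) × 44.2 / (72 × 1.81) = 2873.0 / 130.32 ≈ 22.0 mL/min
CrCl ≈ 22 mL/min → bracket 15–29 mL/min.
20% of 150 mg = 30 mg

30 mg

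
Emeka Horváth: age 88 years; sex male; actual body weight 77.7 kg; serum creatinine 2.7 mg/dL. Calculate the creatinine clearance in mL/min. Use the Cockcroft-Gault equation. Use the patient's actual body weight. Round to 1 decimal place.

CrCl = (140 − 88) × 77.7 / (72 × 2.7) = 4040.4 / 194.40 ≈ 20.8 mL/min

20.8 mL/min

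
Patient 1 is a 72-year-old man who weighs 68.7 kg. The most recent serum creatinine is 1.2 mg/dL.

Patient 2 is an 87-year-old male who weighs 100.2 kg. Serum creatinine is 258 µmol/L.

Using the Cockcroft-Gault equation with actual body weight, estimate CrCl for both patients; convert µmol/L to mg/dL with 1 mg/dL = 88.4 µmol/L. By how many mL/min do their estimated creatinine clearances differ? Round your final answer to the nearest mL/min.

29 mL/min

Patient 1: CrCl = (140 − 72) × 68.7 / (72 × 1.2) = 4671.6 / 86.40 ≈ 54.1 mL/min
Patient 2: SCr = 258 / 88.4 = 2.919 mg/dL
Patient 2: CrCl = (140 − 87) × 100.2 / (72 × 2.919) = 5310.6 / 210.17 ≈ 25.3 mL/min
|54.1 − 25.3| = 28.8 mL/min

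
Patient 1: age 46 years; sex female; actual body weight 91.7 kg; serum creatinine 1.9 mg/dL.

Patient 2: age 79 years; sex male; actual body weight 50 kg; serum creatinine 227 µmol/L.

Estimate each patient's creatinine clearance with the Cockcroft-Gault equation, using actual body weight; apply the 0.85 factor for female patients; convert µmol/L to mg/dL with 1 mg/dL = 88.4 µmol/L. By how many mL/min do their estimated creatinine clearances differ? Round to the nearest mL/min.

37 mL/min

Patient 1: CrCl = (140 − 46) × 91.7 / (72 × 1.9) × 0.85 = 8619.8 / 136.80 × 0.85 ≈ 53.6 mL/min
Patient 2: SCr = 227 / 88.4 = 2.568 mg/dL
Patient 2: CrCl = (140 − 79) × 50 / (72 × 2.568) = 3050.0 / 184.90 ≈ 16.5 mL/min
|53.6 − 16.5| = 37.1 mL/min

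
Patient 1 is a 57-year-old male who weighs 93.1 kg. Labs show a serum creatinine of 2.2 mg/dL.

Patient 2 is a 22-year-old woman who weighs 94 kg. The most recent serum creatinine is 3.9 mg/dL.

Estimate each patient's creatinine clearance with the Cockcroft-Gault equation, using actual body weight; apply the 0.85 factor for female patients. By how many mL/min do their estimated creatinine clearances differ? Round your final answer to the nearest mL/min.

Patient 1: CrCl = (140 − 57) × 93.1 / (72 × 2.2) = 7727.3 / 158.40 ≈ 48.8 mL/min
Patient 2: CrCl = (140 − 22) × 94 / (72 × 3.9) × 0.85 = 11092.0 / 280.80 × 0.85 ≈ 33.6 mL/min
|48.8 − 33.6| = 15.2 mL/min

15 mL/min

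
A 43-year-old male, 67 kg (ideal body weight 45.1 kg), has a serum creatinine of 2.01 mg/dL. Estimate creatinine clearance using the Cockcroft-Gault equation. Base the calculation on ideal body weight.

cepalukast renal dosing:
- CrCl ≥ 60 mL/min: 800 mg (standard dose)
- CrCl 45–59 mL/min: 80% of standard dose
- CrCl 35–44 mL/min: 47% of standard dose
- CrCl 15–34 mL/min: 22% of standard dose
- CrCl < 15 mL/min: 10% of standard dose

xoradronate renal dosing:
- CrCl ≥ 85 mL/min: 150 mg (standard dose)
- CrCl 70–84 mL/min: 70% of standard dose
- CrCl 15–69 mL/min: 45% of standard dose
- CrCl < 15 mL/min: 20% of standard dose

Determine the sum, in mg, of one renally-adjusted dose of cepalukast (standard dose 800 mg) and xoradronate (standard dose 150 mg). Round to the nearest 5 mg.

CrCl = (140 − 43) × 45.1 / (72 × 2.01) = 4374.7 / 144.72 ≈ 30.2 mL/min
CrCl ≈ 30 mL/min.
cepalukast: 15–34 mL/min → 22% of 800 mg = 176 mg.
xoradronate: 15–69 mL/min → 45% of 150 mg = 67.5 mg.
Total = 176 + 67.5 = 243.5 mg.

245 mg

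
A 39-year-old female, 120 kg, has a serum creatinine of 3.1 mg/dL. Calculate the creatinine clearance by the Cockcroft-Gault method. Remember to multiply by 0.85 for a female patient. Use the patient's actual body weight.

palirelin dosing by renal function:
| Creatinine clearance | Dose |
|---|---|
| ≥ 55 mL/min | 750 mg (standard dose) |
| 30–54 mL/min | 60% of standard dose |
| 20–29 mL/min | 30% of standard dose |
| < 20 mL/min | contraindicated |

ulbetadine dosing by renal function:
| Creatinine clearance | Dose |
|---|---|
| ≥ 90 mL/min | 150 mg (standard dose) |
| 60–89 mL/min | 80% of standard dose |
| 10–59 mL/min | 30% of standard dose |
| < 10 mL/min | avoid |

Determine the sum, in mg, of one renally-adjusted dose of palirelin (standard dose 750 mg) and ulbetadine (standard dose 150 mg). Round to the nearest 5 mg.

CrCl = (140 − 39) × 120 / (72 × 3.1) × 0.85 = 12120.0 / 223.20 × 0.85 ≈ 46.2 mL/min
CrCl ≈ 46 mL/min.
palirelin: 30–54 mL/min → 60% of 750 mg = 450 mg.
ulbetadine: 10–59 mL/min → 30% of 150 mg = 45 mg.
Total = 450 + 45 = 495 mg.

495 mg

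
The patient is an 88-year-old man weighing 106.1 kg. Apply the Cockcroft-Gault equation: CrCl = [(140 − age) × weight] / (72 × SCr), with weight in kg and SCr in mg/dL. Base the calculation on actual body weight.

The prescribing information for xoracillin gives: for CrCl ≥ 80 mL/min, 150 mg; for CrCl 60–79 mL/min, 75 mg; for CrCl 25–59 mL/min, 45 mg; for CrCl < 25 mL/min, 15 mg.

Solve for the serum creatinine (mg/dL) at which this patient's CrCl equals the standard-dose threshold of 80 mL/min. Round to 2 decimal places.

Standard dose requires CrCl ≥ 80 mL/min.
Set (140 − 88) × 106.1 / (72 × SCr) = 80
SCr = (140 − 88) × 106.1 / (72 × 80) = 0.958 mg/dL

0.96 mg/dL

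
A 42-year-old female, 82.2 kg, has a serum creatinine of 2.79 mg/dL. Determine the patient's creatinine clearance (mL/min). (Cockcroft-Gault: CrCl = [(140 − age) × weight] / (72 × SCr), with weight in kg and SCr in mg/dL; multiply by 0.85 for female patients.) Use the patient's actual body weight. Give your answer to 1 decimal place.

CrCl = (140 − 42) × 82.2 / (72 × 2.79) × 0.85 = 8055.6 / 200.88 × 0.85 ≈ 34.1 mL/min

34.1 mL/min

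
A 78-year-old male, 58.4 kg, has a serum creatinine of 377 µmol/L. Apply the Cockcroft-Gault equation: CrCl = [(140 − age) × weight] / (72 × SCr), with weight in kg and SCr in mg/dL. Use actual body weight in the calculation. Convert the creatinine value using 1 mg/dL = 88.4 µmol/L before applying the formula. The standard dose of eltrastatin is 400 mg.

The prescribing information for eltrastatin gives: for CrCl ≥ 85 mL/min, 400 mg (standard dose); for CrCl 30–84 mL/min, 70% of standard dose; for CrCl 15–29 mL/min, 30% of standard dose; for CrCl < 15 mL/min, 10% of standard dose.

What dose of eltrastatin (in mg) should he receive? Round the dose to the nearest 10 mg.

SCr = 377 / 88.4 = 4.265 mg/dL
CrCl = (140 − 78) × 58.4 / (72 × 4.265) = 3620.8 / 307.08 ≈ 11.8 mL/min
CrCl ≈ 12 mL/min → bracket < 15 mL/min.
10% of 400 mg = 40 mg

40 mg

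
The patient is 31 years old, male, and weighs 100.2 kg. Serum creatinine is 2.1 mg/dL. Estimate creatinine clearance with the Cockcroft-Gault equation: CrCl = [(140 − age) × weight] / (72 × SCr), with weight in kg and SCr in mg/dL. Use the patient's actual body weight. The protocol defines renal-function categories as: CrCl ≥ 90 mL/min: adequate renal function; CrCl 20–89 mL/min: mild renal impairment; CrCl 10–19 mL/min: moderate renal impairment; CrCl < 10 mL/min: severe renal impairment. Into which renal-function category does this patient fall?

mild renal impairment

CrCl = (140 − 31) × 100.2 / (72 × 2.1) = 10921.8 / 151.20 ≈ 72.2 mL/min
72 mL/min falls in the 'mild renal impairment' range.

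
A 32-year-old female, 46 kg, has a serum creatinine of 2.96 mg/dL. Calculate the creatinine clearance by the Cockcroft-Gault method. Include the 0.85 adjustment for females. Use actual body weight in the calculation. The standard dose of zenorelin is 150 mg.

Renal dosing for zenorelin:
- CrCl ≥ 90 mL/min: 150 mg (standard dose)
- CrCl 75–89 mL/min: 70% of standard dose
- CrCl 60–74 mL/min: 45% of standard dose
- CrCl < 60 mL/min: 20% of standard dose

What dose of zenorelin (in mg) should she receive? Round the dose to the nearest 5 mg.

CrCl = (140 − 32) × 46 / (72 × 2.96) × 0.85 = 4968.0 / 213.12 × 0.85 ≈ 19.8 mL/min
CrCl ≈ 20 mL/min → bracket < 60 mL/min.
20% of 150 mg = 30 mg

30 mg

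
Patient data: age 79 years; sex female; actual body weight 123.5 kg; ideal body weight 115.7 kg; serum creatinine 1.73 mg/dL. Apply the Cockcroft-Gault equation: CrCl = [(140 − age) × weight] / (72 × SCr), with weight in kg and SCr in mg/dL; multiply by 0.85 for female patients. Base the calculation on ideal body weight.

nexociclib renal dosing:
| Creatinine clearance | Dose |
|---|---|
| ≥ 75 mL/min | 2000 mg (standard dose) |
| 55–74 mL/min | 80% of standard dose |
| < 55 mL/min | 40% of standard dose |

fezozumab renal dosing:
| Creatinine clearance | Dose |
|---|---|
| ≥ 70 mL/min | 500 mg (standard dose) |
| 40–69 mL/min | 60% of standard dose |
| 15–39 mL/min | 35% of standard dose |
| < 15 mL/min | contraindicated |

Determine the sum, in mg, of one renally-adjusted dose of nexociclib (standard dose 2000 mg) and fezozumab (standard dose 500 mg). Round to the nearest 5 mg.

1100 mg

CrCl = (140 − 79) × 115.7 / (72 × 1.73) × 0.85 = 7057.7 / 124.56 × 0.85 ≈ 48.2 mL/min
CrCl ≈ 48 mL/min.
nexociclib: < 55 mL/min → 40% of 2000 mg = 800 mg.
fezozumab: 40–69 mL/min → 60% of 500 mg = 300 mg.
Total = 800 + 300 = 1100 mg.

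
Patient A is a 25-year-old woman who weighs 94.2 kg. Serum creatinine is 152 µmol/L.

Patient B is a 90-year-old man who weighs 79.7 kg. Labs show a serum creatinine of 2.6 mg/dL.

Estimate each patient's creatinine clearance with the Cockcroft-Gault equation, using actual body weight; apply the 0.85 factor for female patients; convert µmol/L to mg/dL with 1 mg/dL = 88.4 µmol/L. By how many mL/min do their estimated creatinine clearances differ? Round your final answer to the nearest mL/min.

Patient A: SCr = 152 / 88.4 = 1.719 mg/dL
Patient A: CrCl = (140 − 25) × 94.2 / (72 × 1.719) × 0.85 = 10833.0 / 123.77 × 0.85 ≈ 74.4 mL/min
Patient B: CrCl = (140 − 90) × 79.7 / (72 × 2.6) = 3985.0 / 187.20 ≈ 21.3 mL/min
|74.4 − 21.3| = 53.1 mL/min

53 mL/min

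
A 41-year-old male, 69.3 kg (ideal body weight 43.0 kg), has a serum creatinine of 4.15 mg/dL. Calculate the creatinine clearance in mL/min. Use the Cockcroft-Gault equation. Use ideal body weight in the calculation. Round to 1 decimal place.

CrCl = (140 − 41) × 43 / (72 × 4.15) = 4257.0 / 298.80 ≈ 14.2 mL/min

14.2 mL/min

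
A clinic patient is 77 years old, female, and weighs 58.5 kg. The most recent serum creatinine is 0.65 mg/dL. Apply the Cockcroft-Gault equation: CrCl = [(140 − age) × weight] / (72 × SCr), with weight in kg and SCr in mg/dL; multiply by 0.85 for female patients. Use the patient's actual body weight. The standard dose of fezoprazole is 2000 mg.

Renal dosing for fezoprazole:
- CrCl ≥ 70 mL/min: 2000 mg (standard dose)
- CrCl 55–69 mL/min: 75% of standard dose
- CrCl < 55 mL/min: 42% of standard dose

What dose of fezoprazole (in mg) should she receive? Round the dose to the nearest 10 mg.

CrCl = (140 − 77) × 58.5 / (72 × 0.65) × 0.85 = 3685.5 / 46.80 × 0.85 ≈ 66.9 mL/min
CrCl ≈ 67 mL/min → bracket 55–69 mL/min.
75% of 2000 mg = 1500 mg

1500 mg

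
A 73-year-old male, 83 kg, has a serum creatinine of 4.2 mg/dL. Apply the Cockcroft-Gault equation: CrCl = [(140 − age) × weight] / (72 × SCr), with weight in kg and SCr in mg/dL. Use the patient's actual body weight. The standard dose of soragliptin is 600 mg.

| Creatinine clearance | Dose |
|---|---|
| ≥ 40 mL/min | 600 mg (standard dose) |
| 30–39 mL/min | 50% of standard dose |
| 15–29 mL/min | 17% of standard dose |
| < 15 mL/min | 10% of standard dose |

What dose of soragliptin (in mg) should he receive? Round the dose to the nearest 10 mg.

CrCl = (140 − 73) × 83 / (72 × 4.2) = 5561.0 / 302.40 ≈ 18.4 mL/min
CrCl ≈ 18 mL/min → bracket 15–29 mL/min.
17% of 600 mg = 102 mg → 100 mg

100 mg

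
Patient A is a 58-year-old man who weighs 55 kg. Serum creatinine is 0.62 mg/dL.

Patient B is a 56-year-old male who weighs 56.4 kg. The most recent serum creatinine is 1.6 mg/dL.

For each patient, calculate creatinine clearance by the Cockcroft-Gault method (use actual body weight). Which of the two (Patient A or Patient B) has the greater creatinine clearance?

Patient A

Patient A: CrCl = (140 − 58) × 55 / (72 × 0.62) = 4510.0 / 44.64 ≈ 101.0 mL/min
Patient B: CrCl = (140 − 56) × 56.4 / (72 × 1.6) = 4737.6 / 115.20 ≈ 41.1 mL/min
101.0 vs 41.1 mL/min → Patient A is higher.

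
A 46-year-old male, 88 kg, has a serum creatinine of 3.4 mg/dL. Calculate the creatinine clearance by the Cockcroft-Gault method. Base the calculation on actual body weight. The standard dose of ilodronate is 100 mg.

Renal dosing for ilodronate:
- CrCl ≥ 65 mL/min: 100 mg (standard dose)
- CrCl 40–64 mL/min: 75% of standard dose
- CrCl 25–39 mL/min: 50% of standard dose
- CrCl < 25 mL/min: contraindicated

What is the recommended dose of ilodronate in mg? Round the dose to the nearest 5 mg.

CrCl = (140 − 46) × 88 / (72 × 3.4) = 8272.0 / 244.80 ≈ 33.8 mL/min
CrCl ≈ 34 mL/min → bracket 25–39 mL/min.
50% of 100 mg = 50 mg

50 mg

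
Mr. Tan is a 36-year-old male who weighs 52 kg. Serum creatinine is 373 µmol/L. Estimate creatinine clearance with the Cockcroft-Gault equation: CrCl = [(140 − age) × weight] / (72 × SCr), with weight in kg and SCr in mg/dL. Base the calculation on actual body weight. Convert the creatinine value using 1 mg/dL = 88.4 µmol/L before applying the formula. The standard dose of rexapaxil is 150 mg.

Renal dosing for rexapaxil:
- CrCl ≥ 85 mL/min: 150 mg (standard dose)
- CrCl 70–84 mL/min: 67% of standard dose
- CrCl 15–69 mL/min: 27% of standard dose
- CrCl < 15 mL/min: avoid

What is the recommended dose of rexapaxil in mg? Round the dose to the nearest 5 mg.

40 mg

SCr = 373 / 88.4 = 4.219 mg/dL
CrCl = (140 − 36) × 52 / (72 × 4.219) = 5408.0 / 303.77 ≈ 17.8 mL/min
CrCl ≈ 18 mL/min → bracket 15–69 mL/min.
27% of 150 mg = 40.5 mg → 40 mg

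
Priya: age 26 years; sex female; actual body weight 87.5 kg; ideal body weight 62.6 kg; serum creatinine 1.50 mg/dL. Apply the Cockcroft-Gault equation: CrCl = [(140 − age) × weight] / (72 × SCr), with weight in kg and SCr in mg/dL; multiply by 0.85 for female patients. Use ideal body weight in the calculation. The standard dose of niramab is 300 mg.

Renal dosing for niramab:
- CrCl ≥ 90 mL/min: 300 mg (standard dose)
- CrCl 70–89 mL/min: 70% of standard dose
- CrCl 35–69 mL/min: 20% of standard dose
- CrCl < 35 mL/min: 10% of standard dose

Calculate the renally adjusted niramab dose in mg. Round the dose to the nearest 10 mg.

CrCl = (140 − 26) × 62.6 / (72 × 1.5) × 0.85 = 7136.4 / 108.00 × 0.85 ≈ 56.2 mL/min
CrCl ≈ 56 mL/min → bracket 35–69 mL/min.
20% of 300 mg = 60 mg

60 mg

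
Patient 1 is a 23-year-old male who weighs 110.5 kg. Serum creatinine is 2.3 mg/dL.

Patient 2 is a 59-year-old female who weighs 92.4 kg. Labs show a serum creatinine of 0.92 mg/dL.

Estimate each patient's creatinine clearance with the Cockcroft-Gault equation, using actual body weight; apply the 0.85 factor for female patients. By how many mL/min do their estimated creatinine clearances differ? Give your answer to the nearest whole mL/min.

18 mL/min

Patient 1: CrCl = (140 − 23) × 110.5 / (72 × 2.3) = 12928.5 / 165.60 ≈ 78.1 mL/min
Patient 2: CrCl = (140 − 59) × 92.4 / (72 × 0.92) × 0.85 = 7484.4 / 66.24 × 0.85 ≈ 96.0 mL/min
|78.1 − 96.0| = 17.9 mL/min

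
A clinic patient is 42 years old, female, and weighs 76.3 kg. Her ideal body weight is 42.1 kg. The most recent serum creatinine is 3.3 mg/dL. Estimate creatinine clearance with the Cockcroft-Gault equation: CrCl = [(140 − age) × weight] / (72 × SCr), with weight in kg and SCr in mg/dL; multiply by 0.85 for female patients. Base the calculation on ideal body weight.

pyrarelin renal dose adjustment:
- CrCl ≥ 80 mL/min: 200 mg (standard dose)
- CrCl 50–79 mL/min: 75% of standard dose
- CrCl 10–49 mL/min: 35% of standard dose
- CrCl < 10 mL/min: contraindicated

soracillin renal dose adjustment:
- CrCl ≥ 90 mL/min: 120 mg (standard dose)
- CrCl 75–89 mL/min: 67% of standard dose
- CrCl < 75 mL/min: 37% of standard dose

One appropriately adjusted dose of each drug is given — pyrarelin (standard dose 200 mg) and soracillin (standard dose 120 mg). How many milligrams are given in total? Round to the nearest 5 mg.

115 mg

CrCl = (140 − 42) × 42.1 / (72 × 3.3) × 0.85 = 4125.8 / 237.60 × 0.85 ≈ 14.8 mL/min
CrCl ≈ 15 mL/min.
pyrarelin: 10–49 mL/min → 35% of 200 mg = 70 mg.
soracillin: < 75 mL/min → 37% of 120 mg = 44.4 mg.
Total = 70 + 44.4 = 114.4 mg.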